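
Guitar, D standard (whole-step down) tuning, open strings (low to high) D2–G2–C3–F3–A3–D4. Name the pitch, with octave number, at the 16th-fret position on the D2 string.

F#3

D2 is MIDI 38. Adding 16 gives 54, which is F#3.
(Equivalently spelled Gb3.)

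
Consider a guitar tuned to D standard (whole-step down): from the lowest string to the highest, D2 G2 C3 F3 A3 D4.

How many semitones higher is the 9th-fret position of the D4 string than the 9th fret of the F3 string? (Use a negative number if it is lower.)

D4 at fret 9 → B4 (MIDI 71); F3 at fret 9 → D4 (MIDI 62).
71 − 62 = 9, so the two pitches are 9 semitones apart.

9 semitones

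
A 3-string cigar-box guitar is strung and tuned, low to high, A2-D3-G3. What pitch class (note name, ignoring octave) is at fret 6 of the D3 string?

The open D3 string plus 6 semitones: D–D#–E–F–F#–G–G#.

G#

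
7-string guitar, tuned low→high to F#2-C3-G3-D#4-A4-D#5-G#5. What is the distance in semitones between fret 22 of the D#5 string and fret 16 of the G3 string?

26 semitones

D#5 at fret 22 → C#7 (MIDI 97); G3 at fret 16 → B4 (MIDI 71).
97 − 71 = 26, so the two pitches are 26 semitones apart, with C#7 the higher.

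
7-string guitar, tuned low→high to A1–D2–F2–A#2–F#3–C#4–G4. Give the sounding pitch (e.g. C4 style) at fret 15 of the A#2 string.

C#4

Each fret is one semitone, so A#2 + 15 = C#4.
(Equivalently spelled Db4.)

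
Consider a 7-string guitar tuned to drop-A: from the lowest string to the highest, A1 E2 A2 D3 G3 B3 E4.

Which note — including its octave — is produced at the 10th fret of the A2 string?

A2 is MIDI 45. Adding 10 gives 55, which is G3.

G3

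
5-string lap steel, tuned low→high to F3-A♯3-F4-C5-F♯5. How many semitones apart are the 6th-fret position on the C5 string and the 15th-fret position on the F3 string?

C5 at fret 6 → F♯5 (MIDI 78); F3 at fret 15 → G♯4 (MIDI 68).
78 − 68 = 10, so the two pitches are 10 semitones apart, with F♯5 the higher.

10 semitones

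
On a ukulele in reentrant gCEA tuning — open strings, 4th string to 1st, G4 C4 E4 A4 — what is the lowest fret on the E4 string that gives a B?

7

From E4, count semitones up the chromatic scale until reaching B: E–F–F#–G–G#–A–A#–B — 7 steps.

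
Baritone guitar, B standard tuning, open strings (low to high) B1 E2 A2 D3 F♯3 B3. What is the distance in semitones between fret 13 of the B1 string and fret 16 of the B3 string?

B1 at fret 13 → C3 (MIDI 48); B3 at fret 16 → D♯5 (MIDI 75).
48 − 75 = -27, so the two pitches are 27 semitones apart, with D♯5 the higher.

27 semitones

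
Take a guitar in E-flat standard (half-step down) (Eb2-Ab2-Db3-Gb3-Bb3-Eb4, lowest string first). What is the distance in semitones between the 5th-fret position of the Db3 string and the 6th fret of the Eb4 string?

15 semitones

Db3 at fret 5 → Gb3 (MIDI 54); Eb4 at fret 6 → A4 (MIDI 69).
54 − 69 = -15, so the two pitches are 15 semitones apart, with A4 the higher.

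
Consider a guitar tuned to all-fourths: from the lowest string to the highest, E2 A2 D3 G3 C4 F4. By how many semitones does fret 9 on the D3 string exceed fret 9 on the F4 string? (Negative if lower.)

-15 semitones

D3 at fret 9 → B3 (MIDI 59); F4 at fret 9 → D5 (MIDI 74).
59 − 74 = -15, so the two pitches are 15 semitones apart.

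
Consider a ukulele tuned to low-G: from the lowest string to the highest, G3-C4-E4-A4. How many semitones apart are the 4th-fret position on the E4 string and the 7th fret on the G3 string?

E4 at fret 4 → G#4 (MIDI 68); G3 at fret 7 → D4 (MIDI 62).
68 − 62 = 6, so the two pitches are 6 semitones apart, with G#4 the higher.

6 semitones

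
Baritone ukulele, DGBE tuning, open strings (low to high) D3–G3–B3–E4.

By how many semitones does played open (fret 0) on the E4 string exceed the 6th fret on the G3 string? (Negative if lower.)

3 semitones

E4 at fret 0 → E4 (MIDI 64); G3 at fret 6 → C♯4 (MIDI 61).
64 − 61 = 3, so the two pitches are 3 semitones apart.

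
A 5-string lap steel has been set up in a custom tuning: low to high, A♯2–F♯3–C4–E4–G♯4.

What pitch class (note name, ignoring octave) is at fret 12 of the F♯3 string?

Each fret is one semitone, so F♯3 + 12 = F♯.
(Equivalently spelled G♭.)

F♯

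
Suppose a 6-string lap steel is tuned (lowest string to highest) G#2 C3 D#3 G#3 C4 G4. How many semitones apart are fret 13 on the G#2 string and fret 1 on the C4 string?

G#2 at fret 13 → A3 (MIDI 57); C4 at fret 1 → C#4 (MIDI 61).
57 − 61 = -4, so the two pitches are 4 semitones apart, with C#4 the higher.

4 semitones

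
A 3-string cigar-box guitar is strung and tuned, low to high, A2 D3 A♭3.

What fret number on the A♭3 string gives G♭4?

10

G♭4 is 10 semitones above the open A♭3 (Ab–A–Bb–B–…–E–F–Gb), so it sits at fret 10.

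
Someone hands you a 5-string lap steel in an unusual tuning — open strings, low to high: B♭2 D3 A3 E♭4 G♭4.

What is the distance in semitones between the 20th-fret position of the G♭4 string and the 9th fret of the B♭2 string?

31 semitones

G♭4 at fret 20 → D6 (MIDI 86); B♭2 at fret 9 → G3 (MIDI 55).
86 − 55 = 31, so the two pitches are 31 semitones apart, with D6 the higher.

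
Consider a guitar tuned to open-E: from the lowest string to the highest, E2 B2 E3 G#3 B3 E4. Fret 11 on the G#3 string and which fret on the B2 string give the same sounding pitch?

20

Fret 11 on G#3 is MIDI 56 + 11 = 67 (G4). On the B2 string (open MIDI 47), that pitch is 67 − 47 = fret 20.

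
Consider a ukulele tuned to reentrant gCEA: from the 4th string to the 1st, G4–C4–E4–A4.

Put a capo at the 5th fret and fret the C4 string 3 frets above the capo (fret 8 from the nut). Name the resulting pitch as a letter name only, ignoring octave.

The capo raises the open C4 by 5 semitones to F4; fretting 3 more gives C4 + 5 + 3 = C4 + 8 semitones, landing on G♯.

G♯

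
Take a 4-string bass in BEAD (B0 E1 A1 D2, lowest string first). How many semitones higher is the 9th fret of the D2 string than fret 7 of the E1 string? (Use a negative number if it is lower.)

D2 at fret 9 → B2 (MIDI 47); E1 at fret 7 → B1 (MIDI 35).
47 − 35 = 12, so the two pitches are 12 semitones apart.

12 semitones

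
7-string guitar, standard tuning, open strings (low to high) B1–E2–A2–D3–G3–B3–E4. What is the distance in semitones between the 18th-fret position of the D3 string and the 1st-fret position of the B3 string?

D3 at fret 18 → G#4 (MIDI 68); B3 at fret 1 → C4 (MIDI 60).
68 − 60 = 8, so the two pitches are 8 semitones apart, with G#4 the higher.

8 semitones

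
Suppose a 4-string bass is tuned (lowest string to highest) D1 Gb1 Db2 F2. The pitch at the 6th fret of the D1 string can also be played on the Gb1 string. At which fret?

2

Fret 6 on D1 is MIDI 26 + 6 = 32 (Ab1). On the Gb1 string (open MIDI 30), that pitch is 32 − 30 = fret 2.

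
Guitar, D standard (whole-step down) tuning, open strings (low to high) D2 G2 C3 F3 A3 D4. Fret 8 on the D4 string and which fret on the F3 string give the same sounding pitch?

D4 at fret 8 is D4 + 8 semitones = A#4.
The open F3 string is 9 semitones below the open D4, so the same pitch on the F3 string lies at fret 8 + 9 = 17.

17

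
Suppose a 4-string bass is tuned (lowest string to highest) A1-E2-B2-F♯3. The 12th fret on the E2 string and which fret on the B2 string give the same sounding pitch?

E2 at fret 12 is E2 + 12 semitones = E3.
The open B2 string is 7 semitones above the open E2, so the same pitch on the B2 string lies at fret 12 − 7 = 5.

5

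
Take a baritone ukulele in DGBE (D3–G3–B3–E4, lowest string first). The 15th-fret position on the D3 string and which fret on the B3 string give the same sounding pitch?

Fret 15 on D3 is MIDI 50 + 15 = 65 (F4). On the B3 string (open MIDI 59), that pitch is 65 − 59 = fret 6.

6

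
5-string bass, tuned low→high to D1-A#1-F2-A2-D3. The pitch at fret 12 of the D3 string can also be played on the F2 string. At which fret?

Fret 12 on D3 is MIDI 50 + 12 = 62 (D4). On the F2 string (open MIDI 41), that pitch is 62 − 41 = fret 21.

21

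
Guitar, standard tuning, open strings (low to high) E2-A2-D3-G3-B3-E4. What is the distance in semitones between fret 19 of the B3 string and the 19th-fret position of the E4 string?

B3 at fret 19 → F#5 (MIDI 78); E4 at fret 19 → B5 (MIDI 83).
78 − 83 = -5, so the two pitches are 5 semitones apart, with B5 the higher.

5 semitones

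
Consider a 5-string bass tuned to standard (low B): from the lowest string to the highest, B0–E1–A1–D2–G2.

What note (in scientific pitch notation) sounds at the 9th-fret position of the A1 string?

Each fret is one semitone, so A1 + 9 = F#2.
(Equivalently spelled Gb2.)

F#2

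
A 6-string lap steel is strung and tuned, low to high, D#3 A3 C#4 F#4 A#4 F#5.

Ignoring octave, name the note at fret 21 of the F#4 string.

Each fret is one semitone, so F#4 + 21 = D#.
(Equivalently spelled Eb.)

D#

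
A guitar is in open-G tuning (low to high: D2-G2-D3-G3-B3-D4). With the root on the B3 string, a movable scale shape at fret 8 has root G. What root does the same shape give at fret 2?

Moving from fret 8 to fret 2 shifts the root by -6 semitones.
G down 6 semitones is C#.

C#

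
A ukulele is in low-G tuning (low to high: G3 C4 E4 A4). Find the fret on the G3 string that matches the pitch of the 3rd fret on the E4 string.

12

Fret 3 on E4 is MIDI 64 + 3 = 67 (G4). On the G3 string (open MIDI 55), that pitch is 67 − 55 = fret 12.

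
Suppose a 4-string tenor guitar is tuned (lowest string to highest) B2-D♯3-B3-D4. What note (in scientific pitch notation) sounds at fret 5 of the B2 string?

B2 is MIDI 47. Adding 5 gives 52, which is E3.

E3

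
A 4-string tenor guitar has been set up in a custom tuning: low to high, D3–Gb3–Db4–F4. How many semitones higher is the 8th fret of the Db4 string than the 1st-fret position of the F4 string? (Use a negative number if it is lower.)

3 semitones

Db4 at fret 8 → A4 (MIDI 69); F4 at fret 1 → Gb4 (MIDI 66).
69 − 66 = 3, so the two pitches are 3 semitones apart.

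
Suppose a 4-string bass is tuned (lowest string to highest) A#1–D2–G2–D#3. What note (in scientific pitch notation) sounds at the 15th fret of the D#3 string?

D#3 is MIDI 51. Adding 15 gives 66, which is F#4.
(Equivalently spelled Gb4.)

F#4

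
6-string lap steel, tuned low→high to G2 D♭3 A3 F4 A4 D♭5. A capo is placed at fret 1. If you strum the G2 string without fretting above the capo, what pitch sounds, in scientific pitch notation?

A♭2

The capo raises the open G2 by 1 semitone to A♭2; fretting 0 more gives G2 + 1 + 0 = G2 + 1 semitone = A♭2.
(Also written G♯.)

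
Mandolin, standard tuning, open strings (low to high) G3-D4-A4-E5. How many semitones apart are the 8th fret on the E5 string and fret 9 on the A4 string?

E5 at fret 8 → C6 (MIDI 84); A4 at fret 9 → F#5 (MIDI 78).
84 − 78 = 6, so the two pitches are 6 semitones apart, with C6 the higher.

6 semitones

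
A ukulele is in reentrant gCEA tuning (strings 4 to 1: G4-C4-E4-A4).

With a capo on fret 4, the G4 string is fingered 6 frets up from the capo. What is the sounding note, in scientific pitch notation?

F5

The capo raises the open G4 by 4 semitones to B4; fretting 6 more gives G4 + 4 + 6 = G4 + 10 semitones = F5.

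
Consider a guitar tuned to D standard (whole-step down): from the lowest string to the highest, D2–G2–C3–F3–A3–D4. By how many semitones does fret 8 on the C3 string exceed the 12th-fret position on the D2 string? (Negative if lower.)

6 semitones

C3 at fret 8 → G#3 (MIDI 56); D2 at fret 12 → D3 (MIDI 50).
56 − 50 = 6, so the two pitches are 6 semitones apart.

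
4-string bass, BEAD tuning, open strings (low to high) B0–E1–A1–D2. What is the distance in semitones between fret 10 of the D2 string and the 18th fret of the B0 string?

D2 at fret 10 → C3 (MIDI 48); B0 at fret 18 → F2 (MIDI 41).
48 − 41 = 7, so the two pitches are 7 semitones apart, with C3 the higher.

7 semitones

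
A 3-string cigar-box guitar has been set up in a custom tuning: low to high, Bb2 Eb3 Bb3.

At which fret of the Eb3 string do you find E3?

E3 is 1 semitone above the open Eb3 (Eb–E), so it sits at fret 1.

1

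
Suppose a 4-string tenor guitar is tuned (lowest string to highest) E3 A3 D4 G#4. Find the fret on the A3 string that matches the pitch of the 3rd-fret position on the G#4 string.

14

G#4 at fret 3 is G#4 + 3 semitones = B4.
The open A3 string is 11 semitones below the open G#4, so the same pitch on the A3 string lies at fret 3 + 11 = 14.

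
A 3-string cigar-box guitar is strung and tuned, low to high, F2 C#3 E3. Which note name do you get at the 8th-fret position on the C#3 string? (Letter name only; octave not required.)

C#3 is MIDI 49. Adding 8 gives 57; 57 mod 12 = 9, i.e. A.

A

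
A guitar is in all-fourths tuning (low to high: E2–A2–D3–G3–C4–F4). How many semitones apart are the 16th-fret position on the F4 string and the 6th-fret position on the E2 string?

F4 at fret 16 → A5 (MIDI 81); E2 at fret 6 → A#2 (MIDI 46).
81 − 46 = 35, so the two pitches are 35 semitones apart, with A5 the higher.

35 semitones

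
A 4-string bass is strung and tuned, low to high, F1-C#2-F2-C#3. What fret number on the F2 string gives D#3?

10

D#3 is 10 semitones above the open F2 (F–F#–G–G#–…–C#–D–D#), so it sits at fret 10.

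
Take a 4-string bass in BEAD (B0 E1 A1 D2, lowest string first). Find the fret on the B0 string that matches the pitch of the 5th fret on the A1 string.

15

Fret 5 on A1 is MIDI 33 + 5 = 38 (D2). On the B0 string (open MIDI 23), that pitch is 38 − 23 = fret 15.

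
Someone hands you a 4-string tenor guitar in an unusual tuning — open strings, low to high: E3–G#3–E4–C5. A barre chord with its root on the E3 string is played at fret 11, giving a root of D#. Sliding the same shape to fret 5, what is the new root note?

A

Moving from fret 11 to fret 5 shifts the root by -6 semitones.
D# down 6 semitones is A.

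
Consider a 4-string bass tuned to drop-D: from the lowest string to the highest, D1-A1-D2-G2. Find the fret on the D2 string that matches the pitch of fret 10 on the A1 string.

A1 at fret 10 is A1 + 10 semitones = G2.
The open D2 string is 5 semitones above the open A1, so the same pitch on the D2 string lies at fret 10 − 5 = 5.

5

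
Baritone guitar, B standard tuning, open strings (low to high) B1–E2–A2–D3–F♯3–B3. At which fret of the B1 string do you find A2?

A2 is 10 semitones above the open B1 (B–C–C#–D–…–G–G#–A), so it sits at fret 10.

10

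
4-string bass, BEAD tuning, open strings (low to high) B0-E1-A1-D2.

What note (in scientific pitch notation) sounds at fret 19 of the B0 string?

The open B0 string plus 19 semitones: B–C–C#–D–…–E–F–F#.
The walk passes from B into C 2 times, so the octave number goes from 0 to 2.

F#2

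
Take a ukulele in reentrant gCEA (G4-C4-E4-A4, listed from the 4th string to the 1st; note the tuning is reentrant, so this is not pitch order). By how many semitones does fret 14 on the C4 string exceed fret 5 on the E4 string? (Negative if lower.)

5 semitones

C4 at fret 14 → D5 (MIDI 74); E4 at fret 5 → A4 (MIDI 69).
74 − 69 = 5, so the two pitches are 5 semitones apart.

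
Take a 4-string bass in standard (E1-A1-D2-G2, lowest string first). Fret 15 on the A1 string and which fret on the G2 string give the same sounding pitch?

5

A1 at fret 15 is A1 + 15 semitones = C3.
The open G2 string is 10 semitones above the open A1, so the same pitch on the G2 string lies at fret 15 − 10 = 5.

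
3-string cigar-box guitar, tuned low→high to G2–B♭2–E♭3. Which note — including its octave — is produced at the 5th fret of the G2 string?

Each fret is one semitone, so G2 + 5 = C3.

C3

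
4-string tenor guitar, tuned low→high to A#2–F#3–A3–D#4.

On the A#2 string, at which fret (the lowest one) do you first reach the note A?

From A#2, count semitones up the chromatic scale until reaching A: A#–B–C–C#–…–G–G#–A — 11 steps.

11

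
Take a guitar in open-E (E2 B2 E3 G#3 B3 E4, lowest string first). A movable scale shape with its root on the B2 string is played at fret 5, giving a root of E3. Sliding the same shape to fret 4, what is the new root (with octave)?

D#3

Moving from fret 5 to fret 4 shifts the root by -1 semitone.
E3 down 1 semitone is D#3.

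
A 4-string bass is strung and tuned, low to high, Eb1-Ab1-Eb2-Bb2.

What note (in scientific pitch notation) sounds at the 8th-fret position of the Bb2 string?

Gb3

The open Bb2 string plus 8 semitones: Bb–B–C–Db–D–Eb–E–F–Gb.
The walk passes from B into C once, so the octave number goes from 2 to 3.
(Equivalently spelled F#3.)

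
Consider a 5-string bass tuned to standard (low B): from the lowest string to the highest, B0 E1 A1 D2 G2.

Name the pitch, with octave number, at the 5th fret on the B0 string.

E1

Each fret is one semitone, so B0 + 5 = E1.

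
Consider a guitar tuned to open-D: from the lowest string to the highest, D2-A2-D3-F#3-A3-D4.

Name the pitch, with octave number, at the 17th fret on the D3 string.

G4

D3 is MIDI 50. Adding 17 gives 67, which is G4.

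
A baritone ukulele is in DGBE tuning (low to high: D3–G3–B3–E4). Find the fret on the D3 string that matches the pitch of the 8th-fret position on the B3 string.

B3 at fret 8 is B3 + 8 semitones = G4.
The open D3 string is 9 semitones below the open B3, so the same pitch on the D3 string lies at fret 8 + 9 = 17.

17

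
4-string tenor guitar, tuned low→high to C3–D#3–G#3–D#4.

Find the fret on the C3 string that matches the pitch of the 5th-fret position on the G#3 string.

Fret 5 on G#3 is MIDI 56 + 5 = 61 (C#4). On the C3 string (open MIDI 48), that pitch is 61 − 48 = fret 13.

13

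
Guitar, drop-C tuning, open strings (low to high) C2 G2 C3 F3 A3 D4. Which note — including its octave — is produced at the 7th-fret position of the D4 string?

A4

Each fret is one semitone, so D4 + 7 = A4.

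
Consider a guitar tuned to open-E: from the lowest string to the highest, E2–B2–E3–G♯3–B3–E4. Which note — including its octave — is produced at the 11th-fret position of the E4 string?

D♯5

Each fret is one semitone, so E4 + 11 = D♯5.
(Equivalently spelled E♭5.)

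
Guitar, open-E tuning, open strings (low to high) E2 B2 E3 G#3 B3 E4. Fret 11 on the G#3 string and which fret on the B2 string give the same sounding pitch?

20

Fret 11 on G#3 is MIDI 56 + 11 = 67 (G4). On the B2 string (open MIDI 47), that pitch is 67 − 47 = fret 20.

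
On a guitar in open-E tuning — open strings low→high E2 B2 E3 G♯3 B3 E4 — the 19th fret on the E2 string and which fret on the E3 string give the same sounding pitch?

7

Fret 19 on E2 is MIDI 40 + 19 = 59 (B3). On the E3 string (open MIDI 52), that pitch is 59 − 52 = fret 7.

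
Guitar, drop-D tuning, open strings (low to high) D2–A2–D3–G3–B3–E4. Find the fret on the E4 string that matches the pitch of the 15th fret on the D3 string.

D3 at fret 15 is D3 + 15 semitones = F4.
The open E4 string is 14 semitones above the open D3, so the same pitch on the E4 string lies at fret 15 − 14 = 1.

1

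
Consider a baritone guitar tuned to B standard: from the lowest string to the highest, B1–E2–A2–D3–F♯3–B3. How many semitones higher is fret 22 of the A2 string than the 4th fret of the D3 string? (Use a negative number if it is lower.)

13 semitones

A2 at fret 22 → G4 (MIDI 67); D3 at fret 4 → F♯3 (MIDI 54).
67 − 54 = 13, so the two pitches are 13 semitones apart.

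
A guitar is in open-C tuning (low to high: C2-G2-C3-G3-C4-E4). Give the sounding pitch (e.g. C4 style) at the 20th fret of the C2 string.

G#3

C2 is MIDI 36. Adding 20 gives 56, which is G#3.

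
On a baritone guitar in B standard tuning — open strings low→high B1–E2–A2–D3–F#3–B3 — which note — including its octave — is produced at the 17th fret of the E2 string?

A3

Each fret is one semitone, so E2 + 17 = A3.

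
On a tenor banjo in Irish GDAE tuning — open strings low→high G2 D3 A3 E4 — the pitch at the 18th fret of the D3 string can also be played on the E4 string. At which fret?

4

Fret 18 on D3 is MIDI 50 + 18 = 68 (G#4). On the E4 string (open MIDI 64), that pitch is 68 − 64 = fret 4.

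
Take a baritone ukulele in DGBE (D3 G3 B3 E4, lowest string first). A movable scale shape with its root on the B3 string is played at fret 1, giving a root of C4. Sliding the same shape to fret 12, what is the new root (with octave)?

Moving from fret 1 to fret 12 shifts the root by 11 semitones.
C4 up 11 semitones is B4.

B4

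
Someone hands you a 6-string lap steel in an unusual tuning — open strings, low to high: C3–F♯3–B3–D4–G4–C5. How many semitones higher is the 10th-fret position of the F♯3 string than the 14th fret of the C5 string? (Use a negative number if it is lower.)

F♯3 at fret 10 → E4 (MIDI 64); C5 at fret 14 → D6 (MIDI 86).
64 − 86 = -22, so the two pitches are 22 semitones apart.

-22 semitones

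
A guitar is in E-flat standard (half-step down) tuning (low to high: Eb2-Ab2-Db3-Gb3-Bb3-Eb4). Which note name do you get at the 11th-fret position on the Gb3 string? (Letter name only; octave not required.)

Gb3 is MIDI 54. Adding 11 gives 65; 65 mod 12 = 5, i.e. F.

F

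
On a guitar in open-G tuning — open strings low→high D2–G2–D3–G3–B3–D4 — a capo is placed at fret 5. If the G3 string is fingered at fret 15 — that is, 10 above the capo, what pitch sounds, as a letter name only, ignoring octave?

The capo raises the open G3 by 5 semitones to C4; fretting 10 more gives G3 + 5 + 10 = G3 + 15 semitones, landing on A♯.

A♯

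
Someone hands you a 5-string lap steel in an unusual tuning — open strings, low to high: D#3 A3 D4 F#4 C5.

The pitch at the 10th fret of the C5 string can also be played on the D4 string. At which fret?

20

C5 at fret 10 is C5 + 10 semitones = A#5.
The open D4 string is 10 semitones below the open C5, so the same pitch on the D4 string lies at fret 10 + 10 = 20.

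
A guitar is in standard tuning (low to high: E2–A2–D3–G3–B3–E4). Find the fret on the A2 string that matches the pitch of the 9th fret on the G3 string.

19

Fret 9 on G3 is MIDI 55 + 9 = 64 (E4). On the A2 string (open MIDI 45), that pitch is 64 − 45 = fret 19.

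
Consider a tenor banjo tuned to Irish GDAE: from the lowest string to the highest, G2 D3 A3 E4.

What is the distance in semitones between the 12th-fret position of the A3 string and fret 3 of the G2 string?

A3 at fret 12 → A4 (MIDI 69); G2 at fret 3 → A♯2 (MIDI 46).
69 − 46 = 23, so the two pitches are 23 semitones apart, with A4 the higher.

23 semitones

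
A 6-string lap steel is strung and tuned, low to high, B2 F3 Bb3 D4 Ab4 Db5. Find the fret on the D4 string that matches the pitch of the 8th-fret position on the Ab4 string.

14

Ab4 at fret 8 is Ab4 + 8 semitones = E5.
The open D4 string is 6 semitones below the open Ab4, so the same pitch on the D4 string lies at fret 8 + 6 = 14.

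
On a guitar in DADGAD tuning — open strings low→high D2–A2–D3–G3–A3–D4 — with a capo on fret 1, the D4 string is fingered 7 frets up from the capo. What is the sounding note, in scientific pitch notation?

The capo raises the open D4 by 1 semitone to D#4; fretting 7 more gives D4 + 1 + 7 = D4 + 8 semitones = A#4.

A#4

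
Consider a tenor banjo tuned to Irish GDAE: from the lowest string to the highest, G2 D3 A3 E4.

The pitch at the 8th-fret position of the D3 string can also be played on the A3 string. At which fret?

D3 at fret 8 is D3 + 8 semitones = A#3.
The open A3 string is 7 semitones above the open D3, so the same pitch on the A3 string lies at fret 8 − 7 = 1.

1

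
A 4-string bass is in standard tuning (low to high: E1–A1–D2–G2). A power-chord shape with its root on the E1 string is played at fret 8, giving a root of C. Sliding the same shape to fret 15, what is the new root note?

G

Moving from fret 8 to fret 15 shifts the root by 7 semitones.
C up 7 semitones is G.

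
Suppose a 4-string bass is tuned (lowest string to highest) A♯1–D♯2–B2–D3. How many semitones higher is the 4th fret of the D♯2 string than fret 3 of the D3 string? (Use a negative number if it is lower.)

D♯2 at fret 4 → G2 (MIDI 43); D3 at fret 3 → F3 (MIDI 53).
43 − 53 = -10, so the two pitches are 10 semitones apart.

-10 semitones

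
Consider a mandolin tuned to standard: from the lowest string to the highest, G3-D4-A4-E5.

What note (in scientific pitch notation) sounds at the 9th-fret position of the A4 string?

F#5

A4 is MIDI 69. Adding 9 gives 78, which is F#5.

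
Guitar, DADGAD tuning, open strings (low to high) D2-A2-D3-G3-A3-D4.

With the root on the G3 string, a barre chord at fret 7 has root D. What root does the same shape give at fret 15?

A♯

Moving from fret 7 to fret 15 shifts the root by 8 semitones.
D up 8 semitones is A♯.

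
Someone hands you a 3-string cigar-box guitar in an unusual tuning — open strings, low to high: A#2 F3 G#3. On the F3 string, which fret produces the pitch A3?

4

A3 is 4 semitones above the open F3 (F–F#–G–G#–A), so it sits at fret 4.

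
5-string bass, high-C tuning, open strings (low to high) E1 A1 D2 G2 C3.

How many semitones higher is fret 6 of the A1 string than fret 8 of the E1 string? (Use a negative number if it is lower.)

3 semitones

A1 at fret 6 → D♯2 (MIDI 39); E1 at fret 8 → C2 (MIDI 36).
39 − 36 = 3, so the two pitches are 3 semitones apart.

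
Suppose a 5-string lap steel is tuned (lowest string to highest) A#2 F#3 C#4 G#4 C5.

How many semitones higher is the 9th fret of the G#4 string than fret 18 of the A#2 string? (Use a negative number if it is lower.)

13 semitones

G#4 at fret 9 → F5 (MIDI 77); A#2 at fret 18 → E4 (MIDI 64).
77 − 64 = 13, so the two pitches are 13 semitones apart.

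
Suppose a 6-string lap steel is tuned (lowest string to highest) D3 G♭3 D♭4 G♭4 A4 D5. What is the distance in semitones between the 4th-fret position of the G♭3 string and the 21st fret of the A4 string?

32 semitones

G♭3 at fret 4 → B♭3 (MIDI 58); A4 at fret 21 → G♭6 (MIDI 90).
58 − 90 = -32, so the two pitches are 32 semitones apart, with G♭6 the higher.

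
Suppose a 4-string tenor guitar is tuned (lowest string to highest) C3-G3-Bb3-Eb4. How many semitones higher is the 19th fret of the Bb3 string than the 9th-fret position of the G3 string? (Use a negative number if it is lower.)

Bb3 at fret 19 → F5 (MIDI 77); G3 at fret 9 → E4 (MIDI 64).
77 − 64 = 13, so the two pitches are 13 semitones apart.

13 semitones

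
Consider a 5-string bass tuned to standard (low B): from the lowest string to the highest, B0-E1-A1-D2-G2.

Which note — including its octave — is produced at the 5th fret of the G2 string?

Each fret is one semitone, so G2 + 5 = C3.

C3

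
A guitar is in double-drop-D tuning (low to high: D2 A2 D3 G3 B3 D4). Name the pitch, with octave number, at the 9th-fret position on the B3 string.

The open B3 string plus 9 semitones: B–C–C#–D–D#–E–F–F#–G–G#.
The walk passes from B into C once, so the octave number goes from 3 to 4.
(Equivalently spelled Ab4.)

G#4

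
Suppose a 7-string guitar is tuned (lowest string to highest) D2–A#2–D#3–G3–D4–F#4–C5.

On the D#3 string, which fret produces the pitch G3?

G3 is 4 semitones above the open D#3 (D#–E–F–F#–G), so it sits at fret 4.

4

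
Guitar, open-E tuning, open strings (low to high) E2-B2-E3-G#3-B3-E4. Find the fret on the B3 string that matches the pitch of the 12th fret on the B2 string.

0

Fret 12 on B2 is MIDI 47 + 12 = 59 (B3). On the B3 string (open MIDI 59), that pitch is 59 − 59 = fret 0.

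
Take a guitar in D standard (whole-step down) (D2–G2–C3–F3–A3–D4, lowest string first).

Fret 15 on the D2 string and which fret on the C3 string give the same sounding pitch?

5

Fret 15 on D2 is MIDI 38 + 15 = 53 (F3). On the C3 string (open MIDI 48), that pitch is 53 − 48 = fret 5.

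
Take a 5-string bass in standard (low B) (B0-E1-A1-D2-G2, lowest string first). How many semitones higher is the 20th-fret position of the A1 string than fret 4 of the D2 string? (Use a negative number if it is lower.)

A1 at fret 20 → F3 (MIDI 53); D2 at fret 4 → F#2 (MIDI 42).
53 − 42 = 11, so the two pitches are 11 semitones apart.

11 semitones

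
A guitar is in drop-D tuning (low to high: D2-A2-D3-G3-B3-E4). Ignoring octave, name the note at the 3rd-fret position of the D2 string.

F

D2 is MIDI 38. Adding 3 gives 41; 41 mod 12 = 5, i.e. F.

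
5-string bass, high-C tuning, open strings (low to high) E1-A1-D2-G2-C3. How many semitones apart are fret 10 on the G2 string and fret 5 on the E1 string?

20 semitones

G2 at fret 10 → F3 (MIDI 53); E1 at fret 5 → A1 (MIDI 33).
53 − 33 = 20, so the two pitches are 20 semitones apart, with F3 the higher.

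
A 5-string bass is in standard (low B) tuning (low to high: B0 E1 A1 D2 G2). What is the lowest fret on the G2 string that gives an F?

10

From G2, count semitones up the chromatic scale until reaching F: G–G#–A–A#–…–D#–E–F — 10 steps.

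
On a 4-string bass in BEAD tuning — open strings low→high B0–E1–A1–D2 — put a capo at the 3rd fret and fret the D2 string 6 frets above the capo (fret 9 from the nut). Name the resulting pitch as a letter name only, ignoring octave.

B

The capo raises the open D2 by 3 semitones to F2; fretting 6 more gives D2 + 3 + 6 = D2 + 9 semitones, landing on B.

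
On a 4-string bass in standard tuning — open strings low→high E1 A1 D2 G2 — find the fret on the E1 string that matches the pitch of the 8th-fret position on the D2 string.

18

D2 at fret 8 is D2 + 8 semitones = A#2.
The open E1 string is 10 semitones below the open D2, so the same pitch on the E1 string lies at fret 8 + 10 = 18.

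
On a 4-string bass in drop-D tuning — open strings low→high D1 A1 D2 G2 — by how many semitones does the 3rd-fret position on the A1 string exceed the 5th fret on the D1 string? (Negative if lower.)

5 semitones

A1 at fret 3 → C2 (MIDI 36); D1 at fret 5 → G1 (MIDI 31).
36 − 31 = 5, so the two pitches are 5 semitones apart.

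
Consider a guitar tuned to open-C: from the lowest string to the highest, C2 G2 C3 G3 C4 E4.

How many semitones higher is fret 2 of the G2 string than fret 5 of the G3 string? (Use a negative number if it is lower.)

G2 at fret 2 → A2 (MIDI 45); G3 at fret 5 → C4 (MIDI 60).
45 − 60 = -15, so the two pitches are 15 semitones apart.

-15 semitones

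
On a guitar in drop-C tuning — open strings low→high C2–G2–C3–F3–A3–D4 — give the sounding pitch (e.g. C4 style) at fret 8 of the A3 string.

F4

Each fret is one semitone, so A3 + 8 = F4.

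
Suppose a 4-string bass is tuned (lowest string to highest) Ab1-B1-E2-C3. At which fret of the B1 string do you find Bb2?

Bb2 is 11 semitones above the open B1 (B–C–Db–D–…–Ab–A–Bb), so it sits at fret 11.

11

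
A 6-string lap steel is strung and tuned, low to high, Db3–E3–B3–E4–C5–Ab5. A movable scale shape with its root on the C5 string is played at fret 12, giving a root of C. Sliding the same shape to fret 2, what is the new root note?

D

Moving from fret 12 to fret 2 shifts the root by -10 semitones.
C down 10 semitones is D.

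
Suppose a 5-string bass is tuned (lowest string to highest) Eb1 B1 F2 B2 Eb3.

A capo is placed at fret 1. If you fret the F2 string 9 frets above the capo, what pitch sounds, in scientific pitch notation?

Eb3

The capo raises the open F2 by 1 semitone to Gb2; fretting 9 more gives F2 + 1 + 9 = F2 + 10 semitones = Eb3.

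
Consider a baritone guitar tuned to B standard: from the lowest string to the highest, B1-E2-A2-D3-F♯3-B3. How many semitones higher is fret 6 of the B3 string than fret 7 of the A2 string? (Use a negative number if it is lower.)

13 semitones

B3 at fret 6 → F4 (MIDI 65); A2 at fret 7 → E3 (MIDI 52).
65 − 52 = 13, so the two pitches are 13 semitones apart.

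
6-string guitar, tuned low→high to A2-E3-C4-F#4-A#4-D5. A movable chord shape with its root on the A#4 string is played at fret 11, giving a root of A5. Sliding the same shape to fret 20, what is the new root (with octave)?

Moving from fret 11 to fret 20 shifts the root by 9 semitones.
A5 up 9 semitones is F#6.

F#6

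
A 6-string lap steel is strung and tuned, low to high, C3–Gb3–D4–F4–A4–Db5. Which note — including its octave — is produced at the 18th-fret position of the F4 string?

F4 is MIDI 65. Adding 18 gives 83, which is B5.

B5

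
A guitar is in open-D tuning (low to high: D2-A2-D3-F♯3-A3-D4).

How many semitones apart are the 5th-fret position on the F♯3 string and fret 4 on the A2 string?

10 semitones

F♯3 at fret 5 → B3 (MIDI 59); A2 at fret 4 → C♯3 (MIDI 49).
59 − 49 = 10, so the two pitches are 10 semitones apart, with B3 the higher.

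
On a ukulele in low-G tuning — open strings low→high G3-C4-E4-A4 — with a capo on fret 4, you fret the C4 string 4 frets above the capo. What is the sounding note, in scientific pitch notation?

The capo raises the open C4 by 4 semitones to E4; fretting 4 more gives C4 + 4 + 4 = C4 + 8 semitones = G#4.
(Also written Ab.)

G#4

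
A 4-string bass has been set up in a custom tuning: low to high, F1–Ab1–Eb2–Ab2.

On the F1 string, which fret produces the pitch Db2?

8

Db2 is 8 semitones above the open F1 (F–Gb–G–Ab–A–Bb–B–C–Db), so it sits at fret 8.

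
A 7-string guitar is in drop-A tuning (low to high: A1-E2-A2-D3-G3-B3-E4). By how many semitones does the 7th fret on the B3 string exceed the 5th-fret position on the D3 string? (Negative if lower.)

B3 at fret 7 → F#4 (MIDI 66); D3 at fret 5 → G3 (MIDI 55).
66 − 55 = 11, so the two pitches are 11 semitones apart.

11 semitones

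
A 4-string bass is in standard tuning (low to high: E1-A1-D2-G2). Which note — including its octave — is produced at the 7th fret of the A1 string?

A1 is MIDI 33. Adding 7 gives 40, which is E2.

E2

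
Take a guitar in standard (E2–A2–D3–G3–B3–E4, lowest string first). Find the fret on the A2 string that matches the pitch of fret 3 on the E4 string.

22

E4 at fret 3 is E4 + 3 semitones = G4.
The open A2 string is 19 semitones below the open E4, so the same pitch on the A2 string lies at fret 3 + 19 = 22.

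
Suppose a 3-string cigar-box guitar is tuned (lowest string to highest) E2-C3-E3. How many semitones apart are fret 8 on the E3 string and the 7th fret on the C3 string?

E3 at fret 8 → C4 (MIDI 60); C3 at fret 7 → G3 (MIDI 55).
60 − 55 = 5, so the two pitches are 5 semitones apart, with C4 the higher.

5 semitones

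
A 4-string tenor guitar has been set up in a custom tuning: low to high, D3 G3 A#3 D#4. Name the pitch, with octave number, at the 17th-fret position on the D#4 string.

G#5

Each fret is one semitone, so D#4 + 17 = G#5.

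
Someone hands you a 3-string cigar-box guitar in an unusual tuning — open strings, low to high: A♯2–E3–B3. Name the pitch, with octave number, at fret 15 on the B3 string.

D5

Each fret is one semitone, so B3 + 15 = D5.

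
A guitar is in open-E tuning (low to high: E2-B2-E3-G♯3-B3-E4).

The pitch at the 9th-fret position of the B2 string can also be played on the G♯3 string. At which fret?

0

Fret 9 on B2 is MIDI 47 + 9 = 56 (G♯3). On the G♯3 string (open MIDI 56), that pitch is 56 − 56 = fret 0.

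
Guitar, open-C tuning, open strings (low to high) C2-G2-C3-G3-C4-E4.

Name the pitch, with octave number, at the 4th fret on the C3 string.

The open C3 string plus 4 semitones: C–C#–D–D#–E.
No B→C boundary is crossed, so the octave stays at 3.

E3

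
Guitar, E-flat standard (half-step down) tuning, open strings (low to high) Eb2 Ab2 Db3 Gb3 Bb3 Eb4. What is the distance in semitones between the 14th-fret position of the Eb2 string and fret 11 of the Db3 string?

7 semitones

Eb2 at fret 14 → F3 (MIDI 53); Db3 at fret 11 → C4 (MIDI 60).
53 − 60 = -7, so the two pitches are 7 semitones apart, with C4 the higher.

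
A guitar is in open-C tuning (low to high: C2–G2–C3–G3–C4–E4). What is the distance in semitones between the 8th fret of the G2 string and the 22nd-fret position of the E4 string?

G2 at fret 8 → D#3 (MIDI 51); E4 at fret 22 → D6 (MIDI 86).
51 − 86 = -35, so the two pitches are 35 semitones apart, with D6 the higher.

35 semitones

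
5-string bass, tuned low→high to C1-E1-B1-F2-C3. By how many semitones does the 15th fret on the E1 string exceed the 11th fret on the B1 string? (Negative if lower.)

E1 at fret 15 → G2 (MIDI 43); B1 at fret 11 → A#2 (MIDI 46).
43 − 46 = -3, so the two pitches are 3 semitones apart.

-3 semitones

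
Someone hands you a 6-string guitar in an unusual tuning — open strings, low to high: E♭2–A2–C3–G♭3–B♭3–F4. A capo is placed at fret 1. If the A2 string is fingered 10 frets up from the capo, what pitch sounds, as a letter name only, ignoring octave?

The capo raises the open A2 by 1 semitone to B♭2; fretting 10 more gives A2 + 1 + 10 = A2 + 11 semitones, landing on A♭.
(Also written G♯.)

A♭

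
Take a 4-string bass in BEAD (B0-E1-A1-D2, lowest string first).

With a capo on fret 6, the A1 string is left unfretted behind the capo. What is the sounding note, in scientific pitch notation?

The capo raises the open A1 by 6 semitones to D#2; fretting 0 more gives A1 + 6 + 0 = A1 + 6 semitones = D#2.
(Also written Eb.)

D#2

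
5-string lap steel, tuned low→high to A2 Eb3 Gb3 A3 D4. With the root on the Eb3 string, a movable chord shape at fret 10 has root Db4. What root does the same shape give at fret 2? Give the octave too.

Moving from fret 10 to fret 2 shifts the root by -8 semitones.
Db4 down 8 semitones is F3.

F3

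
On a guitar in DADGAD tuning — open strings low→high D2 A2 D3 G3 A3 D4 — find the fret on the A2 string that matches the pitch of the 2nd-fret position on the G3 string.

G3 at fret 2 is G3 + 2 semitones = A3.
The open A2 string is 10 semitones below the open G3, so the same pitch on the A2 string lies at fret 2 + 10 = 12.

12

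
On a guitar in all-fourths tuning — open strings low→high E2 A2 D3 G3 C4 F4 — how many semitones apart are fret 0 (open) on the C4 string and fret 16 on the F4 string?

C4 at fret 0 → C4 (MIDI 60); F4 at fret 16 → A5 (MIDI 81).
60 − 81 = -21, so the two pitches are 21 semitones apart, with A5 the higher.

21 semitones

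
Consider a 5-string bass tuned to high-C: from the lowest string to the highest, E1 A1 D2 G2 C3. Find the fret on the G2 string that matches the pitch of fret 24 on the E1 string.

9

E1 at fret 24 is E1 + 24 semitones = E3.
The open G2 string is 15 semitones above the open E1, so the same pitch on the G2 string lies at fret 24 − 15 = 9.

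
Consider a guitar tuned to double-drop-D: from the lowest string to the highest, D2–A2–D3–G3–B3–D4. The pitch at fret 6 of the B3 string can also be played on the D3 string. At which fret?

Fret 6 on B3 is MIDI 59 + 6 = 65 (F4). On the D3 string (open MIDI 50), that pitch is 65 − 50 = fret 15.

15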